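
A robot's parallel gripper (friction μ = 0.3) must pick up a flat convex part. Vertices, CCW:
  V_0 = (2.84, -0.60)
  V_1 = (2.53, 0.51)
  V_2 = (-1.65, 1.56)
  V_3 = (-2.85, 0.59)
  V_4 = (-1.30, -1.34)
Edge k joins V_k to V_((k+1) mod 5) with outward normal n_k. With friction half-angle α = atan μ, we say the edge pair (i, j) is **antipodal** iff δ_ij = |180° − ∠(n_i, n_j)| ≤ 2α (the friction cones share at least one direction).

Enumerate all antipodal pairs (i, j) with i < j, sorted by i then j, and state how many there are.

count = 3; pairs: (0,3), (1,4), (2,4)

α = atan 0.3 = 16.70°;  2α = 33.40°
n_0 = (+0.9631, +0.2690)
n_1 = (+0.2436, +0.9699)
n_2 = (-0.6286, +0.7777)
n_3 = (-0.7797, -0.6262)
n_4 = (+0.1760, -0.9844)
  (0,1): δ = 119.70°  ·
  (0,2): δ = 66.65°  ·
  (0,3): δ = 23.16°  ✓
  (0,4): δ = 84.53°  ·
  (1,2): δ = 126.95°  ·
  (1,3): δ = 37.13°  ·
  (1,4): δ = 24.23°  ✓
  (2,3): δ = 90.18°  ·
  (2,4): δ = 28.82°  ✓
  (3,4): δ = 118.63°  ·
antipodal pairs: 3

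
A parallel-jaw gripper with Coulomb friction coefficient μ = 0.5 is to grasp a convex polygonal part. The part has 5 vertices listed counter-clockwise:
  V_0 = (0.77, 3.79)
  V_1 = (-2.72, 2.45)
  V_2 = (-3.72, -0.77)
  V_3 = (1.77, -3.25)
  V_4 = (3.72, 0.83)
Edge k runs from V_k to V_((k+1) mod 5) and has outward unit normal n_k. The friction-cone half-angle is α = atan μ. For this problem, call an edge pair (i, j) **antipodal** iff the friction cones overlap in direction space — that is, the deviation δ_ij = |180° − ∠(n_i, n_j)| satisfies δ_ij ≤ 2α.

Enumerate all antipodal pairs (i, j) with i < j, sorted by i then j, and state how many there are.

α = atan 0.5 = 26.57°;  2α = 53.13°
n_0 = (-0.3584, +0.9336)
n_1 = (-0.9550, +0.2966)
n_2 = (-0.4117, -0.9113)
n_3 = (+0.9022, -0.4312)
n_4 = (+0.7083, +0.7059)
  (0,1): δ = 128.26°  ·
  (0,2): δ = 45.31°  ✓
  (0,3): δ = 43.45°  ✓
  (0,4): δ = 113.90°  ·
  (1,2): δ = 97.06°  ·
  (1,3): δ = 8.29°  ✓
  (1,4): δ = 62.16°  ·
  (2,3): δ = 91.23°  ·
  (2,4): δ = 20.79°  ✓
  (3,4): δ = 109.55°  ·
antipodal pairs: 4

count = 4; pairs: (0,2), (0,3), (1,3), (2,4)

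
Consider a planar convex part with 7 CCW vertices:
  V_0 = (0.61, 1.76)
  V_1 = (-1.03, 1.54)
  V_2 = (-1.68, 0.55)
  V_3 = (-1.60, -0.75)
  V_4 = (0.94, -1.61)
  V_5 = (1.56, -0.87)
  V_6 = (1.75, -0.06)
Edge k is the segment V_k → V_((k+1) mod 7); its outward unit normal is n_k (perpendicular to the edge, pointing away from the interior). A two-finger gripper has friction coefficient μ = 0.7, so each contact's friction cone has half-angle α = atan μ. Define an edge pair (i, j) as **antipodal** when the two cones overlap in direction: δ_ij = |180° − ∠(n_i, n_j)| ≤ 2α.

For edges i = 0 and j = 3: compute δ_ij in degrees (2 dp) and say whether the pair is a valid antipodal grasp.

δ = 26.35°, valid

α = atan 0.7 = 34.99°;  2α = 69.98°
edge 0: e_0 = (-1.64, -0.22);  n_0 = (-0.1330, +0.9911)
edge 3: e_3 = (+2.54, -0.86);  n_3 = (-0.3207, -0.9472)
∠(n_0, n_3) = 153.65°
δ = |180° − 153.65°| = 26.35°
26.35° ≤ 2α = 69.98°  →  valid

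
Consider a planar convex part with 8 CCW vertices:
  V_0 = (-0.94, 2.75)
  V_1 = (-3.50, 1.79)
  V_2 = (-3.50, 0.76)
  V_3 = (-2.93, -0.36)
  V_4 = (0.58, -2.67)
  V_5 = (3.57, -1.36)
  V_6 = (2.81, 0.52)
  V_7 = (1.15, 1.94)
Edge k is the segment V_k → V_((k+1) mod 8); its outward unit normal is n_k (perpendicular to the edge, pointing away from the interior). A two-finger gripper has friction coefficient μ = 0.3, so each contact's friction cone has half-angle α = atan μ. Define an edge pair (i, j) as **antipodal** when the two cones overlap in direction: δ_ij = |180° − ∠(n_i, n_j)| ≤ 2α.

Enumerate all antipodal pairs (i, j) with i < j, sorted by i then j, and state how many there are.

α = atan 0.3 = 16.70°;  2α = 33.40°
n_0 = (-0.3511, +0.9363)
n_1 = (-1.0000, -0.0000)
n_2 = (-0.8912, -0.4536)
n_3 = (-0.5497, -0.8353)
n_4 = (+0.4013, -0.9159)
n_5 = (+0.9271, +0.3748)
n_6 = (+0.6500, +0.7599)
n_7 = (+0.3614, +0.9324)
  (0,1): δ = 110.56°  ·
  (0,2): δ = 83.58°  ·
  (0,3): δ = 53.91°  ·
  (0,4): δ = 3.10°  ✓
  (0,5): δ = 91.46°  ·
  (0,6): δ = 118.90°  ·
  (0,7): δ = 138.26°  ·
  (1,2): δ = 153.03°  ·
  (1,3): δ = 123.35°  ·
  (1,4): δ = 66.34°  ·
  (1,5): δ = 22.01°  ✓
  (1,6): δ = 49.46°  ·
  (1,7): δ = 68.82°  ·
  (2,3): δ = 150.32°  ·
  (2,4): δ = 93.31°  ·
  (2,5): δ = 4.96°  ✓
  (2,6): δ = 22.48°  ✓
  (2,7): δ = 41.84°  ·
  (3,4): δ = 122.99°  ·
  (3,5): δ = 34.64°  ·
  (3,6): δ = 7.19°  ✓
  (3,7): δ = 12.17°  ✓
  (4,5): δ = 91.65°  ·
  (4,6): δ = 64.20°  ·
  (4,7): δ = 44.84°  ·
  (5,6): δ = 152.56°  ·
  (5,7): δ = 133.20°  ·
  (6,7): δ = 160.64°  ·
antipodal pairs: 6

count = 6; pairs: (0,4), (1,5), (2,5), (2,6), (3,6), (3,7)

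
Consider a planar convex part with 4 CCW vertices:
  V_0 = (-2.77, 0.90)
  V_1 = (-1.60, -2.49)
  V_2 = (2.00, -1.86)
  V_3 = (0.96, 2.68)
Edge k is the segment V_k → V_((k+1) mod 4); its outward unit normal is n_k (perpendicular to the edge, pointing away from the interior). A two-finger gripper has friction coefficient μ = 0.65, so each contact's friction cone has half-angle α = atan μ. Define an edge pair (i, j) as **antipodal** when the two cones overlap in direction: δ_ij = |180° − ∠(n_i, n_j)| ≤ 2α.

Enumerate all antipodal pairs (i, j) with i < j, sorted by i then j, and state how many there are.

α = atan 0.65 = 33.02°;  2α = 66.05°
n_0 = (-0.9453, -0.3262)
n_1 = (+0.1724, -0.9850)
n_2 = (+0.9748, +0.2233)
n_3 = (-0.4307, +0.9025)
  (0,1): δ = 99.11°  ·
  (0,2): δ = 6.14°  ✓
  (0,3): δ = 96.47°  ·
  (1,2): δ = 87.02°  ·
  (1,3): δ = 15.58°  ✓
  (2,3): δ = 77.39°  ·
antipodal pairs: 2

count = 2; pairs: (0,2), (1,3)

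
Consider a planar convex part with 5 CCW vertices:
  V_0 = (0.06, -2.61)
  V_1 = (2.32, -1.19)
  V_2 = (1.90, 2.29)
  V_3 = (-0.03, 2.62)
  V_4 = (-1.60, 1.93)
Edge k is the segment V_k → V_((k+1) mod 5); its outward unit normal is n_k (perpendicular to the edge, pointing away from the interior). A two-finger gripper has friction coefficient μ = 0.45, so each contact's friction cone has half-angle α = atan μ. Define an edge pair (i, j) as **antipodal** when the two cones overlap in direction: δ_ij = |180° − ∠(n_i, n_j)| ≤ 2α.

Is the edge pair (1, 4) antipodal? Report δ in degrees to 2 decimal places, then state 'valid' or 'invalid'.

α = atan 0.45 = 24.23°;  2α = 48.46°
edge 1: e_1 = (-0.42, +3.48);  n_1 = (+0.9928, +0.1198)
edge 4: e_4 = (+1.66, -4.54);  n_4 = (-0.9392, -0.3434)
∠(n_1, n_4) = 166.80°
δ = |180° − 166.80°| = 13.20°
13.20° ≤ 2α = 48.46°  →  valid

δ = 13.20°, valid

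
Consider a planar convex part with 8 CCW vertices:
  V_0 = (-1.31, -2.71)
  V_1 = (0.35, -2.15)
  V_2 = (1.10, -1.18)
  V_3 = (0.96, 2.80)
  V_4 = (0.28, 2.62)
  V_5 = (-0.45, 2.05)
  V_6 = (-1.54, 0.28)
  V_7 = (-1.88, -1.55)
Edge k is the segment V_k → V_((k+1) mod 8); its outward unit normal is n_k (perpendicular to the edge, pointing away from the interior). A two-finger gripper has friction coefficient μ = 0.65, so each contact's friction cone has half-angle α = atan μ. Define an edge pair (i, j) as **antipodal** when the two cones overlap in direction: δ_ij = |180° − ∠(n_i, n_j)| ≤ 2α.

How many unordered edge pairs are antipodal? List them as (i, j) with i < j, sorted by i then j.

count = 13; pairs: (0,3), (0,4), (0,5), (0,6), (1,3), (1,4), (1,5), (1,6), (1,7), (2,4), (2,5), (2,6), (2,7)

α = atan 0.65 = 33.02°;  2α = 66.05°
n_0 = (+0.3197, -0.9475)
n_1 = (+0.7911, -0.6117)
n_2 = (+0.9994, +0.0352)
n_3 = (-0.2559, +0.9667)
n_4 = (-0.6154, +0.7882)
n_5 = (-0.8515, +0.5244)
n_6 = (-0.9832, +0.1827)
n_7 = (-0.8975, -0.4410)
  (0,1): δ = 146.35°  ·
  (0,2): δ = 106.63°  ·
  (0,3): δ = 3.82°  ✓
  (0,4): δ = 19.34°  ✓
  (0,5): δ = 39.73°  ✓
  (0,6): δ = 60.83°  ✓
  (0,7): δ = 97.53°  ·
  (1,2): δ = 140.27°  ·
  (1,3): δ = 37.46°  ✓
  (1,4): δ = 14.31°  ✓
  (1,5): δ = 6.09°  ✓
  (1,6): δ = 27.19°  ✓
  (1,7): δ = 63.88°  ✓
  (2,3): δ = 77.19°  ·
  (2,4): δ = 54.03°  ✓
  (2,5): δ = 33.64°  ✓
  (2,6): δ = 12.54°  ✓
  (2,7): δ = 24.15°  ✓
  (3,4): δ = 156.84°  ·
  (3,5): δ = 136.45°  ·
  (3,6): δ = 115.35°  ·
  (3,7): δ = 78.66°  ·
  (4,5): δ = 159.61°  ·
  (4,6): δ = 138.51°  ·
  (4,7): δ = 101.81°  ·
  (5,6): δ = 158.90°  ·
  (5,7): δ = 122.21°  ·
  (6,7): δ = 143.31°  ·
antipodal pairs: 13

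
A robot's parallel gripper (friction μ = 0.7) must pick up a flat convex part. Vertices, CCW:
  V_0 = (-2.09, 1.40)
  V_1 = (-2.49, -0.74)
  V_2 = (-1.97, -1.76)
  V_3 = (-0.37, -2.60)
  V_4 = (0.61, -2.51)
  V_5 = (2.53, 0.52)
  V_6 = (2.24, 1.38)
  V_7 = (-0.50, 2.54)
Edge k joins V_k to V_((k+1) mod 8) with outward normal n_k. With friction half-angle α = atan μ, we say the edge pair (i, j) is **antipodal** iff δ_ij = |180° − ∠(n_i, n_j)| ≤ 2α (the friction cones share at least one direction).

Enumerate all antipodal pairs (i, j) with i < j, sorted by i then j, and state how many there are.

count = 11; pairs: (0,4), (0,5), (1,4), (1,5), (1,6), (2,5), (2,6), (2,7), (3,6), (3,7), (4,7)

α = atan 0.7 = 34.99°;  2α = 69.98°
n_0 = (-0.9830, +0.1837)
n_1 = (-0.8909, -0.4542)
n_2 = (-0.4648, -0.8854)
n_3 = (+0.0915, -0.9958)
n_4 = (+0.8447, -0.5353)
n_5 = (+0.9476, +0.3195)
n_6 = (+0.3899, +0.9209)
n_7 = (-0.5827, +0.8127)
  (0,1): δ = 142.40°  ·
  (0,2): δ = 107.11°  ·
  (0,3): δ = 74.17°  ·
  (0,4): δ = 21.77°  ✓
  (0,5): δ = 29.22°  ✓
  (0,6): δ = 77.64°  ·
  (0,7): δ = 136.23°  ·
  (1,2): δ = 144.71°  ·
  (1,3): δ = 111.77°  ·
  (1,4): δ = 59.37°  ✓
  (1,5): δ = 8.38°  ✓
  (1,6): δ = 40.04°  ✓
  (1,7): δ = 98.63°  ·
  (2,3): δ = 147.05°  ·
  (2,4): δ = 94.66°  ·
  (2,5): δ = 43.67°  ✓
  (2,6): δ = 4.75°  ✓
  (2,7): δ = 63.34°  ✓
  (3,4): δ = 127.61°  ·
  (3,5): δ = 76.61°  ·
  (3,6): δ = 28.19°  ✓
  (3,7): δ = 30.39°  ✓
  (4,5): δ = 129.00°  ·
  (4,6): δ = 80.58°  ·
  (4,7): δ = 22.00°  ✓
  (5,6): δ = 131.58°  ·
  (5,7): δ = 72.99°  ·
  (6,7): δ = 121.41°  ·
antipodal pairs: 11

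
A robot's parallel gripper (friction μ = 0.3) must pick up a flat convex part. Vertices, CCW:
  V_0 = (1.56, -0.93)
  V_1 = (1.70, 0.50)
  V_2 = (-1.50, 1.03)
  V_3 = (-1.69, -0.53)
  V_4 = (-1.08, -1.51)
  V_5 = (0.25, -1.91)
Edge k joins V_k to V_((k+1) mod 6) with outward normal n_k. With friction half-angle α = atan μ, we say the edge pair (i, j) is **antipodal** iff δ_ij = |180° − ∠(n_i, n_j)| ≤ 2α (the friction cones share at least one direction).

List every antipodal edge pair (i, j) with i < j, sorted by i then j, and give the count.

α = atan 0.3 = 16.70°;  2α = 33.40°
n_0 = (+0.9952, -0.0974)
n_1 = (+0.1634, +0.9866)
n_2 = (-0.9927, +0.1209)
n_3 = (-0.8490, -0.5284)
n_4 = (-0.2880, -0.9576)
n_5 = (+0.5990, -0.8007)
  (0,1): δ = 93.81°  ·
  (0,2): δ = 1.35°  ✓
  (0,3): δ = 37.49°  ·
  (0,4): δ = 78.85°  ·
  (0,5): δ = 132.39°  ·
  (1,2): δ = 87.54°  ·
  (1,3): δ = 48.70°  ·
  (1,4): δ = 7.33°  ✓
  (1,5): δ = 46.20°  ·
  (2,3): δ = 141.16°  ·
  (2,4): δ = 99.79°  ·
  (2,5): δ = 46.26°  ·
  (3,4): δ = 138.64°  ·
  (3,5): δ = 85.10°  ·
  (4,5): δ = 126.46°  ·
antipodal pairs: 2

count = 2; pairs: (0,2), (1,4)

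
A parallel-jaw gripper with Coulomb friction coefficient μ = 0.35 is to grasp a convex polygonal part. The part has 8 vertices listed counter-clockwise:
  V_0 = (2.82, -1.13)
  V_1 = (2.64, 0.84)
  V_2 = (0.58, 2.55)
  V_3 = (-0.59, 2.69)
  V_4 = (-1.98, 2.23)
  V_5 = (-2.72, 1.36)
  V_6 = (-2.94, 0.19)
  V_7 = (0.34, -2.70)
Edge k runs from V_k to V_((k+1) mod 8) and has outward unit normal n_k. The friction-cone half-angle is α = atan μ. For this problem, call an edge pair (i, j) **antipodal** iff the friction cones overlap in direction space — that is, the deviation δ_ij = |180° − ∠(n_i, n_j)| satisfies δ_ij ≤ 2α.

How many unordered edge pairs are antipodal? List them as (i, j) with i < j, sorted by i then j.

α = atan 0.35 = 19.29°;  2α = 38.58°
n_0 = (+0.9959, +0.0910)
n_1 = (+0.6387, +0.7694)
n_2 = (+0.1188, +0.9929)
n_3 = (-0.3142, +0.9494)
n_4 = (-0.7617, +0.6479)
n_5 = (-0.9828, +0.1848)
n_6 = (-0.6611, -0.7503)
n_7 = (+0.5349, -0.8449)
  (0,1): δ = 134.92°  ·
  (0,2): δ = 102.04°  ·
  (0,3): δ = 76.91°  ·
  (0,4): δ = 45.60°  ·
  (0,5): δ = 15.87°  ✓
  (0,6): δ = 43.40°  ·
  (0,7): δ = 117.12°  ·
  (1,2): δ = 147.13°  ·
  (1,3): δ = 121.99°  ·
  (1,4): δ = 90.69°  ·
  (1,5): δ = 60.95°  ·
  (1,6): δ = 1.69°  ✓
  (1,7): δ = 72.03°  ·
  (2,3): δ = 154.87°  ·
  (2,4): δ = 123.56°  ·
  (2,5): δ = 93.83°  ·
  (2,6): δ = 34.56°  ✓
  (2,7): δ = 39.16°  ·
  (3,4): δ = 148.69°  ·
  (3,5): δ = 118.96°  ·
  (3,6): δ = 59.69°  ·
  (3,7): δ = 14.03°  ✓
  (4,5): δ = 150.27°  ·
  (4,6): δ = 91.00°  ·
  (4,7): δ = 17.28°  ✓
  (5,6): δ = 120.73°  ·
  (5,7): δ = 47.01°  ·
  (6,7): δ = 106.28°  ·
antipodal pairs: 5

count = 5; pairs: (0,5), (1,6), (2,6), (3,7), (4,7)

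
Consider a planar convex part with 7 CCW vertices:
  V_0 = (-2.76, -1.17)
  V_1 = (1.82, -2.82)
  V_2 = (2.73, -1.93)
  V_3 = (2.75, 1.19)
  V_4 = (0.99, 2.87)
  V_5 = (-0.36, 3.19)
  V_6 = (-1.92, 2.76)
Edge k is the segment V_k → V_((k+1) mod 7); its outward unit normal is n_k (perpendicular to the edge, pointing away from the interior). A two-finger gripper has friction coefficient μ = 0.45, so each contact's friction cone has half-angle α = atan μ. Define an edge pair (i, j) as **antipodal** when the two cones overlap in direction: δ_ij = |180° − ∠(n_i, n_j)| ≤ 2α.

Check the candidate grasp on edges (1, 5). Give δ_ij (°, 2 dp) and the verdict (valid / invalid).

α = atan 0.45 = 24.23°;  2α = 48.46°
edge 1: e_1 = (+0.91, +0.89);  n_1 = (+0.6992, -0.7149)
edge 5: e_5 = (-1.56, -0.43);  n_5 = (-0.2657, +0.9640)
∠(n_1, n_5) = 151.05°
δ = |180° − 151.05°| = 28.95°
28.95° ≤ 2α = 48.46°  →  valid

δ = 28.95°, valid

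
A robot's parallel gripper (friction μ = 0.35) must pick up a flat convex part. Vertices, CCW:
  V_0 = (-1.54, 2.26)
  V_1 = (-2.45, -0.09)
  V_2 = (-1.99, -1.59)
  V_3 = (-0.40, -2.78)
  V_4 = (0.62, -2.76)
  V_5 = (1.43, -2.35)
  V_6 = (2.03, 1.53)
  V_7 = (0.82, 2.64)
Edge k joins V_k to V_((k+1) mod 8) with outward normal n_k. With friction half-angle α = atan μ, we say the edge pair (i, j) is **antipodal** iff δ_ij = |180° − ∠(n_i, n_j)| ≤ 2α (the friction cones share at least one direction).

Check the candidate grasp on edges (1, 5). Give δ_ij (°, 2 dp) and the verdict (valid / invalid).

δ = 25.84°, valid

α = atan 0.35 = 19.29°;  2α = 38.58°
edge 1: e_1 = (+0.46, -1.50);  n_1 = (-0.9561, -0.2932)
edge 5: e_5 = (+0.60, +3.88);  n_5 = (+0.9883, -0.1528)
∠(n_1, n_5) = 154.16°
δ = |180° − 154.16°| = 25.84°
25.84° ≤ 2α = 38.58°  →  valid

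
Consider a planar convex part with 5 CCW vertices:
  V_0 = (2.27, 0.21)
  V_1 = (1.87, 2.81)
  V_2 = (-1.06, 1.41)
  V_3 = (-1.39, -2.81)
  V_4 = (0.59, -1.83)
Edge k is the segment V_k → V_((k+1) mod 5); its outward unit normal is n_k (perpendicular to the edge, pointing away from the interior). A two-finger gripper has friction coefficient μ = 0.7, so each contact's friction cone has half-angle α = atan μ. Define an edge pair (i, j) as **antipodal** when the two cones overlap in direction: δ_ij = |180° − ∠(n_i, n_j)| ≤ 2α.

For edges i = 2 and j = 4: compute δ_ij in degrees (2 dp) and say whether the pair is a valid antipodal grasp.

δ = 35.00°, valid

α = atan 0.7 = 34.99°;  2α = 69.98°
edge 2: e_2 = (-0.33, -4.22);  n_2 = (-0.9970, +0.0780)
edge 4: e_4 = (+1.68, +2.04);  n_4 = (+0.7719, -0.6357)
∠(n_2, n_4) = 145.00°
δ = |180° − 145.00°| = 35.00°
35.00° ≤ 2α = 69.98°  →  valid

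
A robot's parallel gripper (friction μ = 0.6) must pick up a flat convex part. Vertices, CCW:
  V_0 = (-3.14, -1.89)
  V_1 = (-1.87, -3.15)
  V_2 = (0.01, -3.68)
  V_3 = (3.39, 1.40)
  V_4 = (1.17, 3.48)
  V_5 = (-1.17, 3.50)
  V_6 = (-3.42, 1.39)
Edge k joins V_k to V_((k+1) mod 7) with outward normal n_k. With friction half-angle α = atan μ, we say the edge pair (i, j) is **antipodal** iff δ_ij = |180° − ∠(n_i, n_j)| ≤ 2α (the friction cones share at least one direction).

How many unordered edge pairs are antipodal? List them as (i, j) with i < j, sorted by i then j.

α = atan 0.6 = 30.96°;  2α = 61.93°
n_0 = (-0.7043, -0.7099)
n_1 = (-0.2713, -0.9625)
n_2 = (+0.8326, -0.5539)
n_3 = (+0.6837, +0.7297)
n_4 = (+0.0085, +1.0000)
n_5 = (-0.6840, +0.7294)
n_6 = (-0.9964, -0.0851)
  (0,1): δ = 150.97°  ·
  (0,2): δ = 78.86°  ·
  (0,3): δ = 1.64°  ✓
  (0,4): δ = 44.28°  ✓
  (0,5): δ = 87.93°  ·
  (0,6): δ = 139.65°  ·
  (1,2): δ = 107.89°  ·
  (1,3): δ = 27.39°  ✓
  (1,4): δ = 15.25°  ✓
  (1,5): δ = 58.90°  ✓
  (1,6): δ = 110.62°  ·
  (2,3): δ = 99.50°  ·
  (2,4): δ = 56.85°  ✓
  (2,5): δ = 13.20°  ✓
  (2,6): δ = 38.52°  ✓
  (3,4): δ = 137.35°  ·
  (3,5): δ = 93.70°  ·
  (3,6): δ = 41.99°  ✓
  (4,5): δ = 136.35°  ·
  (4,6): δ = 84.63°  ·
  (5,6): δ = 128.28°  ·
antipodal pairs: 9

count = 9; pairs: (0,3), (0,4), (1,3), (1,4), (1,5), (2,4), (2,5), (2,6), (3,6)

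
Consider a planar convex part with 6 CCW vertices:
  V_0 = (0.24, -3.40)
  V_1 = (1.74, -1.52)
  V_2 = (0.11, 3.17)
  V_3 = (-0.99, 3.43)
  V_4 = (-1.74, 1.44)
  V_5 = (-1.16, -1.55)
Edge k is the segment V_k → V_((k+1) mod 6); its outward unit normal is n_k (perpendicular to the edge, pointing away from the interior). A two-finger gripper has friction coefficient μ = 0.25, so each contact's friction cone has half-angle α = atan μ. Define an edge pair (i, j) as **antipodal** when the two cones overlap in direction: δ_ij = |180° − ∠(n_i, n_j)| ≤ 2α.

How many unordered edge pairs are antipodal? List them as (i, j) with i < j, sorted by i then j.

count = 3; pairs: (0,3), (1,4), (1,5)

α = atan 0.25 = 14.04°;  2α = 28.07°
n_0 = (+0.7817, -0.6237)
n_1 = (+0.9446, +0.3283)
n_2 = (+0.2300, +0.9732)
n_3 = (-0.9357, +0.3527)
n_4 = (-0.9817, -0.1904)
n_5 = (-0.7974, -0.6034)
  (0,1): δ = 122.25°  ·
  (0,2): δ = 64.71°  ·
  (0,3): δ = 17.93°  ✓
  (0,4): δ = 49.56°  ·
  (0,5): δ = 75.70°  ·
  (1,2): δ = 122.46°  ·
  (1,3): δ = 39.82°  ·
  (1,4): δ = 8.19°  ✓
  (1,5): δ = 17.95°  ✓
  (2,3): δ = 97.35°  ·
  (2,4): δ = 65.72°  ·
  (2,5): δ = 39.58°  ·
  (3,4): δ = 148.37°  ·
  (3,5): δ = 122.23°  ·
  (4,5): δ = 153.86°  ·
antipodal pairs: 3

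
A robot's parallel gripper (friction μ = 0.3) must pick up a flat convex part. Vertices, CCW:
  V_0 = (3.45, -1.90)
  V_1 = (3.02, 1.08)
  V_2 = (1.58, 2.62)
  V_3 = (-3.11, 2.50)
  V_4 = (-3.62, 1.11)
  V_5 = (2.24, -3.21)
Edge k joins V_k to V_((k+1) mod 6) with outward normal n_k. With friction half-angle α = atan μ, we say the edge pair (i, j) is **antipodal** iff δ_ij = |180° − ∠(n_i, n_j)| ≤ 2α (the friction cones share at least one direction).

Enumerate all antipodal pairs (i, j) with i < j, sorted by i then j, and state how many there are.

α = atan 0.3 = 16.70°;  2α = 33.40°
n_0 = (+0.9897, +0.1428)
n_1 = (+0.7304, +0.6830)
n_2 = (-0.0256, +0.9997)
n_3 = (-0.9388, +0.3445)
n_4 = (-0.5934, -0.8049)
n_5 = (+0.7346, -0.6785)
  (0,1): δ = 145.13°  ·
  (0,2): δ = 96.75°  ·
  (0,3): δ = 28.36°  ✓
  (0,4): δ = 45.39°  ·
  (0,5): δ = 129.06°  ·
  (1,2): δ = 131.61°  ·
  (1,3): δ = 63.23°  ·
  (1,4): δ = 10.52°  ✓
  (1,5): δ = 94.19°  ·
  (2,3): δ = 111.61°  ·
  (2,4): δ = 37.86°  ·
  (2,5): δ = 45.81°  ·
  (3,4): δ = 106.25°  ·
  (3,5): δ = 22.58°  ✓
  (4,5): δ = 96.33°  ·
antipodal pairs: 3

count = 3; pairs: (0,3), (1,4), (3,5)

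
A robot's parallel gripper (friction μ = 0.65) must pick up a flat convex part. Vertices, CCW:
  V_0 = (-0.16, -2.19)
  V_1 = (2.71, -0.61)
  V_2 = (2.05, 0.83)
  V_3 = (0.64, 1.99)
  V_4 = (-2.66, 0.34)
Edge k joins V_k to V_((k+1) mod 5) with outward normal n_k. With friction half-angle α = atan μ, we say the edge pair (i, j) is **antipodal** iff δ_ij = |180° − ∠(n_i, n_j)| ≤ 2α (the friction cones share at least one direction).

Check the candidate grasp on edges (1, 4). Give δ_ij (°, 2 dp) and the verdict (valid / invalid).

δ = 20.03°, valid

α = atan 0.65 = 33.02°;  2α = 66.05°
edge 1: e_1 = (-0.66, +1.44);  n_1 = (+0.9091, +0.4167)
edge 4: e_4 = (+2.50, -2.53);  n_4 = (-0.7113, -0.7029)
∠(n_1, n_4) = 159.97°
δ = |180° − 159.97°| = 20.03°
20.03° ≤ 2α = 66.05°  →  valid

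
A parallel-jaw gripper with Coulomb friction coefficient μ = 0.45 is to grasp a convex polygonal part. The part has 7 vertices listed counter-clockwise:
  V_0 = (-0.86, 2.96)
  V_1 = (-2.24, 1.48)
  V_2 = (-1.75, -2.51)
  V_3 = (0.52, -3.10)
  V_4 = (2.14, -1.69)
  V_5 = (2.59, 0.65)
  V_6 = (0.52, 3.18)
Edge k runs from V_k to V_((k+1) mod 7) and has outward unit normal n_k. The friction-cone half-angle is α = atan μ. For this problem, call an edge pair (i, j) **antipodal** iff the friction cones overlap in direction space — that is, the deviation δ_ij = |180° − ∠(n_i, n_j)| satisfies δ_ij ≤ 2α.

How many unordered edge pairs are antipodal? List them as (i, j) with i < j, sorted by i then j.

count = 7; pairs: (0,3), (0,4), (1,4), (1,5), (2,5), (2,6), (3,6)

α = atan 0.45 = 24.23°;  2α = 48.46°
n_0 = (-0.7314, +0.6820)
n_1 = (-0.9925, -0.1219)
n_2 = (-0.2516, -0.9678)
n_3 = (+0.6565, -0.7543)
n_4 = (+0.9820, -0.1888)
n_5 = (+0.7740, +0.6332)
n_6 = (-0.1574, +0.9875)
  (0,1): δ = 130.00°  ·
  (0,2): δ = 61.57°  ·
  (0,3): δ = 5.97°  ✓
  (0,4): δ = 32.11°  ✓
  (0,5): δ = 82.29°  ·
  (0,6): δ = 142.06°  ·
  (1,2): δ = 111.57°  ·
  (1,3): δ = 55.97°  ·
  (1,4): δ = 17.89°  ✓
  (1,5): δ = 32.29°  ✓
  (1,6): δ = 92.06°  ·
  (2,3): δ = 124.40°  ·
  (2,4): δ = 86.32°  ·
  (2,5): δ = 36.14°  ✓
  (2,6): δ = 23.63°  ✓
  (3,4): δ = 141.92°  ·
  (3,5): δ = 91.75°  ·
  (3,6): δ = 31.98°  ✓
  (4,5): δ = 129.83°  ·
  (4,6): δ = 70.06°  ·
  (5,6): δ = 120.23°  ·
antipodal pairs: 7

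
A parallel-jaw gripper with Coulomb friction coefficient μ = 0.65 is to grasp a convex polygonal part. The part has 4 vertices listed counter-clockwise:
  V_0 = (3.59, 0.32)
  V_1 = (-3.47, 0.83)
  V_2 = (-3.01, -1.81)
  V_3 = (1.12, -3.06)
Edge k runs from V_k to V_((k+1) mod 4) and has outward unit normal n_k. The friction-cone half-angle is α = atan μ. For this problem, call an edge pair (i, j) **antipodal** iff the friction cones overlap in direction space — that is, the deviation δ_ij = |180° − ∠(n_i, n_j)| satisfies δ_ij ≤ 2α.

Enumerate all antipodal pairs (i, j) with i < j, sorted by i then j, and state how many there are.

count = 3; pairs: (0,2), (0,3), (1,3)

α = atan 0.65 = 33.02°;  2α = 66.05°
n_0 = (+0.0721, +0.9974)
n_1 = (-0.9852, -0.1717)
n_2 = (-0.2897, -0.9571)
n_3 = (+0.8074, -0.5900)
  (0,1): δ = 75.98°  ·
  (0,2): δ = 12.71°  ✓
  (0,3): δ = 57.97°  ✓
  (1,2): δ = 116.72°  ·
  (1,3): δ = 46.04°  ✓
  (2,3): δ = 109.32°  ·
antipodal pairs: 3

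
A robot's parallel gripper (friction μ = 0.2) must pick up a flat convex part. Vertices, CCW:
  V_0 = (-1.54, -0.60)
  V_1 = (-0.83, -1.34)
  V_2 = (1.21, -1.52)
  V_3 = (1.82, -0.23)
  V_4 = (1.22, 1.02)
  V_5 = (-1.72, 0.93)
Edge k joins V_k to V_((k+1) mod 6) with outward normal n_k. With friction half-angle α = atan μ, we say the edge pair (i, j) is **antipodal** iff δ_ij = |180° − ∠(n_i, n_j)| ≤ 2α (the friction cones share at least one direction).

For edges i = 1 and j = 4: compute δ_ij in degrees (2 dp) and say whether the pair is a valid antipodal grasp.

α = atan 0.2 = 11.31°;  2α = 22.62°
edge 1: e_1 = (+2.04, -0.18);  n_1 = (-0.0879, -0.9961)
edge 4: e_4 = (-2.94, -0.09);  n_4 = (-0.0306, +0.9995)
∠(n_1, n_4) = 173.20°
δ = |180° − 173.20°| = 6.80°
6.80° ≤ 2α = 22.62°  →  valid

δ = 6.80°, valid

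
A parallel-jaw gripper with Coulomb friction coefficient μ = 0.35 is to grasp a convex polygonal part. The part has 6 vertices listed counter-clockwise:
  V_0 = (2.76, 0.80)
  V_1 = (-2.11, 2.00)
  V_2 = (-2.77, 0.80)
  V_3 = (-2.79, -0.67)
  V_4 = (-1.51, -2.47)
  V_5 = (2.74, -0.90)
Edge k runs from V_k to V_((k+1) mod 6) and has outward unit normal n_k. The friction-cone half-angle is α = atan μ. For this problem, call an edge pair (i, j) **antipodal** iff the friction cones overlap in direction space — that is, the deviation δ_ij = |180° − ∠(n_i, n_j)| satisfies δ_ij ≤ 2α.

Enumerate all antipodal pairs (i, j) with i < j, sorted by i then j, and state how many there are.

count = 4; pairs: (0,4), (1,5), (2,5), (3,5)

α = atan 0.35 = 19.29°;  2α = 38.58°
n_0 = (+0.2393, +0.9710)
n_1 = (-0.8762, +0.4819)
n_2 = (-0.9999, +0.0136)
n_3 = (-0.8150, -0.5795)
n_4 = (+0.3465, -0.9380)
n_5 = (+0.9999, -0.0118)
  (0,1): δ = 104.97°  ·
  (0,2): δ = 76.94°  ·
  (0,3): δ = 40.74°  ·
  (0,4): δ = 34.12°  ✓
  (0,5): δ = 103.17°  ·
  (1,2): δ = 151.97°  ·
  (1,3): δ = 115.77°  ·
  (1,4): δ = 40.91°  ·
  (1,5): δ = 28.14°  ✓
  (2,3): δ = 143.80°  ·
  (2,4): δ = 68.95°  ·
  (2,5): δ = 0.11°  ✓
  (3,4): δ = 105.14°  ·
  (3,5): δ = 36.09°  ✓
  (4,5): δ = 110.95°  ·
antipodal pairs: 4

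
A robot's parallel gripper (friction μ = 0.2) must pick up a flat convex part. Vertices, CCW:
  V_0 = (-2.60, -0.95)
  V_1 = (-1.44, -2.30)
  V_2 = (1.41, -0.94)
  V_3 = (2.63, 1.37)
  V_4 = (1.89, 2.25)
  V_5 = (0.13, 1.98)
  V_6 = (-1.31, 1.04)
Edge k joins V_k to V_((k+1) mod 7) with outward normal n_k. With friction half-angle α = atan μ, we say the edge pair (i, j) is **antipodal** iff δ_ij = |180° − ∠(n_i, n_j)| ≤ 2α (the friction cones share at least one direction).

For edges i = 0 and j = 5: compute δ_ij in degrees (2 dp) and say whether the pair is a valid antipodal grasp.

δ = 82.46°, invalid

α = atan 0.2 = 11.31°;  2α = 22.62°
edge 0: e_0 = (+1.16, -1.35);  n_0 = (-0.7585, -0.6517)
edge 5: e_5 = (-1.44, -0.94);  n_5 = (-0.5466, +0.8374)
∠(n_0, n_5) = 97.54°
δ = |180° − 97.54°| = 82.46°
82.46° > 2α = 22.62°  →  invalid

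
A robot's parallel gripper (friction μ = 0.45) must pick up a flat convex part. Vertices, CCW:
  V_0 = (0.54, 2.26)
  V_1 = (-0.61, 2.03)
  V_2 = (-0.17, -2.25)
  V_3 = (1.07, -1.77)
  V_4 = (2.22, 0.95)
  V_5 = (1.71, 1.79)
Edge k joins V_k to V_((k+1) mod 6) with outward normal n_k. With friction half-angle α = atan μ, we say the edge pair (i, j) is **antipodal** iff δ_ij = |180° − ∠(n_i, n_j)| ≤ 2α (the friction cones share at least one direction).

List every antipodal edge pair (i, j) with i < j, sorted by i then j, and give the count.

α = atan 0.45 = 24.23°;  2α = 48.46°
n_0 = (-0.1961, +0.9806)
n_1 = (-0.9948, -0.1023)
n_2 = (+0.3610, -0.9326)
n_3 = (+0.9211, -0.3894)
n_4 = (+0.8548, +0.5190)
n_5 = (+0.3728, +0.9279)
  (0,1): δ = 95.44°  ·
  (0,2): δ = 9.85°  ✓
  (0,3): δ = 55.77°  ·
  (0,4): δ = 109.95°  ·
  (0,5): δ = 146.80°  ·
  (1,2): δ = 74.71°  ·
  (1,3): δ = 28.79°  ✓
  (1,4): δ = 25.39°  ✓
  (1,5): δ = 62.24°  ·
  (2,3): δ = 134.08°  ·
  (2,4): δ = 79.90°  ·
  (2,5): δ = 43.05°  ✓
  (3,4): δ = 125.82°  ·
  (3,5): δ = 88.97°  ·
  (4,5): δ = 143.15°  ·
antipodal pairs: 4

count = 4; pairs: (0,2), (1,3), (1,4), (2,5)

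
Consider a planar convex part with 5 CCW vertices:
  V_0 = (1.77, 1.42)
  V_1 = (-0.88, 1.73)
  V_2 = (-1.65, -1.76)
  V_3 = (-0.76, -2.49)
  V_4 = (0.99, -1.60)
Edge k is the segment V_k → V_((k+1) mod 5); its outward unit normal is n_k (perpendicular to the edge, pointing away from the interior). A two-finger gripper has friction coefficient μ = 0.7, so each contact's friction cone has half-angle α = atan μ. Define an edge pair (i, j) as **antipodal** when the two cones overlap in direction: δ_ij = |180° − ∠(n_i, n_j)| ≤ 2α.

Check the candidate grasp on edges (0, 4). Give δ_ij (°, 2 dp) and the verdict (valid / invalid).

δ = 82.19°, invalid

α = atan 0.7 = 34.99°;  2α = 69.98°
edge 0: e_0 = (-2.65, +0.31);  n_0 = (+0.1162, +0.9932)
edge 4: e_4 = (+0.78, +3.02);  n_4 = (+0.9682, -0.2501)
∠(n_0, n_4) = 97.81°
δ = |180° − 97.81°| = 82.19°
82.19° > 2α = 69.98°  →  invalid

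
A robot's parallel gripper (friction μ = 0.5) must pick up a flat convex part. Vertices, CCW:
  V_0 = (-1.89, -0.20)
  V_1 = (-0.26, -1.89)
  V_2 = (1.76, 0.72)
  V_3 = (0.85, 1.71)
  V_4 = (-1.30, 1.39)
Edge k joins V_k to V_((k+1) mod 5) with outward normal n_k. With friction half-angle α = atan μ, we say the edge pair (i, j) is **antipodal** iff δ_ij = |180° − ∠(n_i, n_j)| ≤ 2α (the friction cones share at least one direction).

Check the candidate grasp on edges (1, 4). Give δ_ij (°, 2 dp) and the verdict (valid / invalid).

α = atan 0.5 = 26.57°;  2α = 53.13°
edge 1: e_1 = (+2.02, +2.61);  n_1 = (+0.7908, -0.6121)
edge 4: e_4 = (-0.59, -1.59);  n_4 = (-0.9375, +0.3479)
∠(n_1, n_4) = 162.62°
δ = |180° − 162.62°| = 17.38°
17.38° ≤ 2α = 53.13°  →  valid

δ = 17.38°, valid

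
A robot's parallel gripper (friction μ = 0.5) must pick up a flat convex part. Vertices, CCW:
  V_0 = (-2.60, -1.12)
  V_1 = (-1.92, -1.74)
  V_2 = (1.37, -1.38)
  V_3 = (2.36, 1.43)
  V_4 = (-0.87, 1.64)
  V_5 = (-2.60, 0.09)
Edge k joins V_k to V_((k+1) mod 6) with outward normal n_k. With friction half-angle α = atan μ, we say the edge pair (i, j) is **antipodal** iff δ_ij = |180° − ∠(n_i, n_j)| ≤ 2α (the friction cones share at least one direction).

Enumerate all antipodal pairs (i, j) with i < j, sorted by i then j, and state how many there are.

α = atan 0.5 = 26.57°;  2α = 53.13°
n_0 = (-0.6738, -0.7390)
n_1 = (+0.1088, -0.9941)
n_2 = (+0.9432, -0.3323)
n_3 = (+0.0649, +0.9979)
n_4 = (-0.6673, +0.7448)
n_5 = (-1.0000, -0.0000)
  (0,1): δ = 131.40°  ·
  (0,2): δ = 67.05°  ·
  (0,3): δ = 38.64°  ✓
  (0,4): δ = 84.22°  ·
  (0,5): δ = 132.36°  ·
  (1,2): δ = 115.65°  ·
  (1,3): δ = 9.96°  ✓
  (1,4): δ = 35.61°  ✓
  (1,5): δ = 83.76°  ·
  (2,3): δ = 74.31°  ·
  (2,4): δ = 28.73°  ✓
  (2,5): δ = 19.41°  ✓
  (3,4): δ = 134.42°  ·
  (3,5): δ = 86.28°  ·
  (4,5): δ = 131.86°  ·
antipodal pairs: 5

count = 5; pairs: (0,3), (1,3), (1,4), (2,4), (2,5)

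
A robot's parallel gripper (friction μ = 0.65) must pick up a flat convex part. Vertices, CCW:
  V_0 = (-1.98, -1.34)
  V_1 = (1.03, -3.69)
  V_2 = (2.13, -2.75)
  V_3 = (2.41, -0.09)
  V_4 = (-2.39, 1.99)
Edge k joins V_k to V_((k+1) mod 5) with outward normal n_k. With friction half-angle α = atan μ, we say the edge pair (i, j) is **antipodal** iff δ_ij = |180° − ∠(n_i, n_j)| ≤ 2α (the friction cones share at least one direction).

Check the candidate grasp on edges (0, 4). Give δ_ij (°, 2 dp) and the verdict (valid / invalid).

α = atan 0.65 = 33.02°;  2α = 66.05°
edge 0: e_0 = (+3.01, -2.35);  n_0 = (-0.6154, -0.7882)
edge 4: e_4 = (+0.41, -3.33);  n_4 = (-0.9925, -0.1222)
∠(n_0, n_4) = 45.00°
δ = |180° − 45.00°| = 135.00°
135.00° > 2α = 66.05°  →  invalid

δ = 135.00°, invalid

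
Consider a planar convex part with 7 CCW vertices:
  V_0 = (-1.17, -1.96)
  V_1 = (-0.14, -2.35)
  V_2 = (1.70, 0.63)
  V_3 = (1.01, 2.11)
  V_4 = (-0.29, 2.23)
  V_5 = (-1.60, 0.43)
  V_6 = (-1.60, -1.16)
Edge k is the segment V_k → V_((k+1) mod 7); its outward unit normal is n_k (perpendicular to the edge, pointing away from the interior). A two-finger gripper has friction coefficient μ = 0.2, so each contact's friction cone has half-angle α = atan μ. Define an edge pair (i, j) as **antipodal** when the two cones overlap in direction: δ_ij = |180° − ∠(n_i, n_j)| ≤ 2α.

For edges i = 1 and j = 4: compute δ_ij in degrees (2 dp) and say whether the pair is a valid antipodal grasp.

δ = 4.35°, valid

α = atan 0.2 = 11.31°;  2α = 22.62°
edge 1: e_1 = (+1.84, +2.98);  n_1 = (+0.8509, -0.5254)
edge 4: e_4 = (-1.31, -1.80);  n_4 = (-0.8085, +0.5884)
∠(n_1, n_4) = 175.65°
δ = |180° − 175.65°| = 4.35°
4.35° ≤ 2α = 22.62°  →  valid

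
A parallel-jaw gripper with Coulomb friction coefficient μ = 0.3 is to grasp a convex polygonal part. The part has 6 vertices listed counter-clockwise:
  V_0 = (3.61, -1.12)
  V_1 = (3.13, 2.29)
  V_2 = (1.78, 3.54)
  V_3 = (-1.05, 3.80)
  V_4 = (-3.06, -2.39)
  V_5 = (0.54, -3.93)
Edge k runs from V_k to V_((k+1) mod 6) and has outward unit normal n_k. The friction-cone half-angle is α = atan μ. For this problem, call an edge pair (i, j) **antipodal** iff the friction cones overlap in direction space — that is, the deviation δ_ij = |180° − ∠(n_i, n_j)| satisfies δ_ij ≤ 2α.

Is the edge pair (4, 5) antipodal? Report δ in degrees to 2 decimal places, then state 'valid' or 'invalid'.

α = atan 0.3 = 16.70°;  2α = 33.40°
edge 4: e_4 = (+3.60, -1.54);  n_4 = (-0.3933, -0.9194)
edge 5: e_5 = (+3.07, +2.81);  n_5 = (+0.6752, -0.7377)
∠(n_4, n_5) = 65.63°
δ = |180° − 65.63°| = 114.37°
114.37° > 2α = 33.40°  →  invalid

δ = 114.37°, invalid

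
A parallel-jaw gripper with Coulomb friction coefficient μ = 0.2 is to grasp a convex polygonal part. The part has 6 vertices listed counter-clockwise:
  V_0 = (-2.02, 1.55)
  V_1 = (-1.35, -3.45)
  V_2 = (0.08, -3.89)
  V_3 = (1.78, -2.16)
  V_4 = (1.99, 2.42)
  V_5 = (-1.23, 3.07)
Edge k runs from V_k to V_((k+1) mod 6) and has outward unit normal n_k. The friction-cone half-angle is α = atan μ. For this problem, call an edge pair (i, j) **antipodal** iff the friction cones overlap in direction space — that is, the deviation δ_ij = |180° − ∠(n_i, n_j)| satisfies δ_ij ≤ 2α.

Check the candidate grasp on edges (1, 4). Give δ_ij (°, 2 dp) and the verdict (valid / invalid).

α = atan 0.2 = 11.31°;  2α = 22.62°
edge 1: e_1 = (+1.43, -0.44);  n_1 = (-0.2941, -0.9558)
edge 4: e_4 = (-3.22, +0.65);  n_4 = (+0.1979, +0.9802)
∠(n_1, n_4) = 174.31°
δ = |180° − 174.31°| = 5.69°
5.69° ≤ 2α = 22.62°  →  valid

δ = 5.69°, valid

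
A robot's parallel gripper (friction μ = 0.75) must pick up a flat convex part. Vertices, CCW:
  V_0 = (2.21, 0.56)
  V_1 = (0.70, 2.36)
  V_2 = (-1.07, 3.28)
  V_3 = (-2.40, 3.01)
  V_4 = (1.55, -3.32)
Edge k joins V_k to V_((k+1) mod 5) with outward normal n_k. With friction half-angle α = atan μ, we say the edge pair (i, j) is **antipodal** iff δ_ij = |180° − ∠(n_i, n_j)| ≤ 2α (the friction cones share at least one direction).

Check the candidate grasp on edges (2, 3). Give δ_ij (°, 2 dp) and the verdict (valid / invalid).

δ = 69.51°, valid

α = atan 0.75 = 36.87°;  2α = 73.74°
edge 2: e_2 = (-1.33, -0.27);  n_2 = (-0.1989, +0.9800)
edge 3: e_3 = (+3.95, -6.33);  n_3 = (-0.8484, -0.5294)
∠(n_2, n_3) = 110.49°
δ = |180° − 110.49°| = 69.51°
69.51° ≤ 2α = 73.74°  →  valid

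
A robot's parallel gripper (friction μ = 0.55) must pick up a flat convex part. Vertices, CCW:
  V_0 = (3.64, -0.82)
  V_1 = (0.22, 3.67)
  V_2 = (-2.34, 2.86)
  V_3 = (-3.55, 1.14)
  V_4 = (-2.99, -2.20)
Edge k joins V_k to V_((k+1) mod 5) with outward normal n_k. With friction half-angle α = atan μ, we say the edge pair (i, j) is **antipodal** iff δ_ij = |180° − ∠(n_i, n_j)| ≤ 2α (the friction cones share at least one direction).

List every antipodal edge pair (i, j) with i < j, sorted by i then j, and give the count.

count = 3; pairs: (0,3), (1,4), (2,4)

α = atan 0.55 = 28.81°;  2α = 57.62°
n_0 = (+0.7955, +0.6059)
n_1 = (-0.3017, +0.9534)
n_2 = (-0.8179, +0.5754)
n_3 = (-0.9862, -0.1654)
n_4 = (+0.2038, -0.9790)
  (0,1): δ = 109.74°  ·
  (0,2): δ = 72.42°  ·
  (0,3): δ = 27.78°  ✓
  (0,4): δ = 64.46°  ·
  (1,2): δ = 142.68°  ·
  (1,3): δ = 98.04°  ·
  (1,4): δ = 5.80°  ✓
  (2,3): δ = 135.36°  ·
  (2,4): δ = 43.12°  ✓
  (3,4): δ = 87.76°  ·
antipodal pairs: 3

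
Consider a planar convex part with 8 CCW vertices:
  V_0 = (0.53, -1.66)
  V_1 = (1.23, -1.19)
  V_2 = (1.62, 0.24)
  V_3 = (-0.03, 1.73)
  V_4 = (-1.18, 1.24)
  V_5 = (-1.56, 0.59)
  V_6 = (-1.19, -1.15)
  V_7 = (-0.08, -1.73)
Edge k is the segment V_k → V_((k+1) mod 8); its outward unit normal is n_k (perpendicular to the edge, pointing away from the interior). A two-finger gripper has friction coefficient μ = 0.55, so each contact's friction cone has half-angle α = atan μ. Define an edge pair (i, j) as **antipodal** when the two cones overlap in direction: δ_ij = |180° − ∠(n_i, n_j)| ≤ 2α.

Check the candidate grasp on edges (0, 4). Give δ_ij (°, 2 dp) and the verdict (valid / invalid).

α = atan 0.55 = 28.81°;  2α = 57.62°
edge 0: e_0 = (+0.70, +0.47);  n_0 = (+0.5574, -0.8302)
edge 4: e_4 = (-0.38, -0.65);  n_4 = (-0.8633, +0.5047)
∠(n_0, n_4) = 154.19°
δ = |180° − 154.19°| = 25.81°
25.81° ≤ 2α = 57.62°  →  valid

δ = 25.81°, valid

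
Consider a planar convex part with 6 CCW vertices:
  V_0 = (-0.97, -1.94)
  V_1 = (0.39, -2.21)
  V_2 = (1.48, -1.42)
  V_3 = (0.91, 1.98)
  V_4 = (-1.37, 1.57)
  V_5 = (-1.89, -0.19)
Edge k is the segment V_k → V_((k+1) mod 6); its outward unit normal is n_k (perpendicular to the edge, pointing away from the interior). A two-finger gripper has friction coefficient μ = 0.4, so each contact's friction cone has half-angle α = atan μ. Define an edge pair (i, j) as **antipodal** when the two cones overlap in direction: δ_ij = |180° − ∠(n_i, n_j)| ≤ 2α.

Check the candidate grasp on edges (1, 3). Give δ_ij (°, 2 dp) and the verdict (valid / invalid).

δ = 25.74°, valid

α = atan 0.4 = 21.80°;  2α = 43.60°
edge 1: e_1 = (+1.09, +0.79);  n_1 = (+0.5868, -0.8097)
edge 3: e_3 = (-2.28, -0.41);  n_3 = (-0.1770, +0.9842)
∠(n_1, n_3) = 154.26°
δ = |180° − 154.26°| = 25.74°
25.74° ≤ 2α = 43.60°  →  valid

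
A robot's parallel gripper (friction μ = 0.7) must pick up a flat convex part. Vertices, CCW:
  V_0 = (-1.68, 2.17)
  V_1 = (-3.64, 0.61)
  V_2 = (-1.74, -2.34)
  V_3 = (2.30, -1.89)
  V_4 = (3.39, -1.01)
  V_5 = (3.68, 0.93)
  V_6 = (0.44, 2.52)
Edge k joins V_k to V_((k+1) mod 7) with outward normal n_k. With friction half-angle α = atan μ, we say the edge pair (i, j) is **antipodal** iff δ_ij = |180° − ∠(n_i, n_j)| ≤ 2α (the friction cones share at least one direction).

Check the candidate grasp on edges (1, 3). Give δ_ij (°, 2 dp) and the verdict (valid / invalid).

α = atan 0.7 = 34.99°;  2α = 69.98°
edge 1: e_1 = (+1.90, -2.95);  n_1 = (-0.8407, -0.5415)
edge 3: e_3 = (+1.09, +0.88);  n_3 = (+0.6282, -0.7781)
∠(n_1, n_3) = 96.13°
δ = |180° − 96.13°| = 83.87°
83.87° > 2α = 69.98°  →  invalid

δ = 83.87°, invalid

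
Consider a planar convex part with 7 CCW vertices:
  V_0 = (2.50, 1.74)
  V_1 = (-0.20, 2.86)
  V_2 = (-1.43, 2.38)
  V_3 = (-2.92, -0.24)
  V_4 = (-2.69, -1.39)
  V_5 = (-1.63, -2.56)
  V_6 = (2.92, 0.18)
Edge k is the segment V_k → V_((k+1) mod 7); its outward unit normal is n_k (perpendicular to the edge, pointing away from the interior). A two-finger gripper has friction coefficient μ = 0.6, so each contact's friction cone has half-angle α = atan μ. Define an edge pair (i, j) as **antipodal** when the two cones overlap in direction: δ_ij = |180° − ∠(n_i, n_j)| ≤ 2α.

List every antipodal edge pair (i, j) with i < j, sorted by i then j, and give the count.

count = 8; pairs: (0,3), (0,4), (0,5), (1,5), (2,5), (2,6), (3,6), (4,6)

α = atan 0.6 = 30.96°;  2α = 61.93°
n_0 = (+0.3832, +0.9237)
n_1 = (-0.3635, +0.9316)
n_2 = (-0.8693, +0.4944)
n_3 = (-0.9806, -0.1961)
n_4 = (-0.7411, -0.6714)
n_5 = (+0.5159, -0.8567)
n_6 = (+0.9656, +0.2600)
  (0,1): δ = 136.15°  ·
  (0,2): δ = 97.10°  ·
  (0,3): δ = 56.16°  ✓
  (0,4): δ = 25.29°  ✓
  (0,5): δ = 53.59°  ✓
  (0,6): δ = 127.60°  ·
  (1,2): δ = 140.94°  ·
  (1,3): δ = 100.01°  ·
  (1,4): δ = 69.14°  ·
  (1,5): δ = 9.74°  ✓
  (1,6): δ = 83.75°  ·
  (2,3): δ = 139.06°  ·
  (2,4): δ = 108.20°  ·
  (2,5): δ = 29.32°  ✓
  (2,6): δ = 44.70°  ✓
  (3,4): δ = 149.13°  ·
  (3,5): δ = 70.25°  ·
  (3,6): δ = 3.76°  ✓
  (4,5): δ = 101.12°  ·
  (4,6): δ = 27.11°  ✓
  (5,6): δ = 105.99°  ·
antipodal pairs: 8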